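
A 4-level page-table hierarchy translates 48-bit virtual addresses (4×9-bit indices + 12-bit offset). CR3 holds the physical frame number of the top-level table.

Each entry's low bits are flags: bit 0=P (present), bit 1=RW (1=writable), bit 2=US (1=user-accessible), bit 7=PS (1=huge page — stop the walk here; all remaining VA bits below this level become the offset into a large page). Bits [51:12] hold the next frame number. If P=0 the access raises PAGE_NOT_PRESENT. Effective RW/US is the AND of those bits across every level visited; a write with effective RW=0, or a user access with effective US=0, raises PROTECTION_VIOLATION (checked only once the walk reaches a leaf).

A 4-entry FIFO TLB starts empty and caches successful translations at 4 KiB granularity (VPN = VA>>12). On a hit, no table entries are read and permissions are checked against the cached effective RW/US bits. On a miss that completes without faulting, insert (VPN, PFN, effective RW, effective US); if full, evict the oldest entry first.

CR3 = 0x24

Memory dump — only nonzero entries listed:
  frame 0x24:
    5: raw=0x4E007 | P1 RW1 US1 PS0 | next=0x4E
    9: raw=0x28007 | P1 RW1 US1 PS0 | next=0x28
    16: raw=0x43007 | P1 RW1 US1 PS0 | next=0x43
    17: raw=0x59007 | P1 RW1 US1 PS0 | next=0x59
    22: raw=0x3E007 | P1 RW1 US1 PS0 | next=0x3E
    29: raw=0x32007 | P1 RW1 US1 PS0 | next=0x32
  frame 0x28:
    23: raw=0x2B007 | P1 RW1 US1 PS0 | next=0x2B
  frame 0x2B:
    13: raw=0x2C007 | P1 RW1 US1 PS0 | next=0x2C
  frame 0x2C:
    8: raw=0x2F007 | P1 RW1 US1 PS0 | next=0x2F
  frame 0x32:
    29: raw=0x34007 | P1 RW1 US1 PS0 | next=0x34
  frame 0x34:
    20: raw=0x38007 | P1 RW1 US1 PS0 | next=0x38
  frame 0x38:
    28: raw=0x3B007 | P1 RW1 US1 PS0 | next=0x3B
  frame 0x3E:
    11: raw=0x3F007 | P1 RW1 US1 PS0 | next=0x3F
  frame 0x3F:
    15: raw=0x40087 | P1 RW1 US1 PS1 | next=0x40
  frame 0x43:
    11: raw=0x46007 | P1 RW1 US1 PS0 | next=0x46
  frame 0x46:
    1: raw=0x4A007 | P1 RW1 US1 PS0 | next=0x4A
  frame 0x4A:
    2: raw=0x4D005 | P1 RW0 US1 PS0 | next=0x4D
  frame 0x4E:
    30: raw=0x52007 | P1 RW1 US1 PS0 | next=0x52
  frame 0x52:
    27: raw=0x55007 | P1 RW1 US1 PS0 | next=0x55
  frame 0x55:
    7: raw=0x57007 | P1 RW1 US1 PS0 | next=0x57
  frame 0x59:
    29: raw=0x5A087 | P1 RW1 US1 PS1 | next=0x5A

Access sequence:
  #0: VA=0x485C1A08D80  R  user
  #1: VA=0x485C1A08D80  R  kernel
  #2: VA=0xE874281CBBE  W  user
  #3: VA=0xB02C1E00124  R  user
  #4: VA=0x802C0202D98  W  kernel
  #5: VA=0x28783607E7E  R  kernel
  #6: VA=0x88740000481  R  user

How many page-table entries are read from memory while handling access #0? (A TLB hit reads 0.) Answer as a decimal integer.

Walk each access:
#0 VA=0x485C1A08D80 (r,user):
  lvl0: tbl 0x24, slot 9 ⇒ 0x28007 (P1/RW1/US1/PS0)
  lvl1: tbl 0x28, slot 23 ⇒ 0x2B007 (P1/RW1/US1/PS0)
  lvl2: tbl 0x2B, slot 13 ⇒ 0x2C007 (P1/RW1/US1/PS0)
  lvl3: tbl 0x2C, slot 8 ⇒ 0x2F007 (P1/RW1/US1/PS0)
  ✓ 0x2FD80  — 4 lookups
#1 VA=0x485C1A08D80 (r,kernel):
  TLB hit vpn=0x485C1A08 → PA=0x2FD80
#2 VA=0xE874281CBBE (w,user):
  lvl0: tbl 0x24, slot 29 ⇒ 0x32007 (P1/RW1/US1/PS0)
  lvl1: tbl 0x32, slot 29 ⇒ 0x34007 (P1/RW1/US1/PS0)
  lvl2: tbl 0x34, slot 20 ⇒ 0x38007 (P1/RW1/US1/PS0)
  lvl3: tbl 0x38, slot 28 ⇒ 0x3B007 (P1/RW1/US1/PS0)
  ✓ 0x3BBBE  — 4 lookups
#3 VA=0xB02C1E00124 (r,user):
  lvl0: tbl 0x24, slot 22 ⇒ 0x3E007 (P1/RW1/US1/PS0)
  lvl1: tbl 0x3E, slot 11 ⇒ 0x3F007 (P1/RW1/US1/PS0)
  lvl2: tbl 0x3F, slot 15 ⇒ 0x40087 (P1/RW1/US1/PS1)
  ✓ 0x40124 (huge @L2)  — 3 lookups
#4 VA=0x802C0202D98 (w,kernel):
  lvl0: tbl 0x24, slot 16 ⇒ 0x43007 (P1/RW1/US1/PS0)
  lvl1: tbl 0x43, slot 11 ⇒ 0x46007 (P1/RW1/US1/PS0)
  lvl2: tbl 0x46, slot 1 ⇒ 0x4A007 (P1/RW1/US1/PS0)
  lvl3: tbl 0x4A, slot 2 ⇒ 0x4D005 (P1/RW0/US1/PS0)
  ⇒ fault: PROTECTION_VIOLATION  — 4 lookups
#5 VA=0x28783607E7E (r,kernel):
  lvl0: tbl 0x24, slot 5 ⇒ 0x4E007 (P1/RW1/US1/PS0)
  lvl1: tbl 0x4E, slot 30 ⇒ 0x52007 (P1/RW1/US1/PS0)
  lvl2: tbl 0x52, slot 27 ⇒ 0x55007 (P1/RW1/US1/PS0)
  lvl3: tbl 0x55, slot 7 ⇒ 0x57007 (P1/RW1/US1/PS0)
  ✓ 0x57E7E  — 4 lookups
#6 VA=0x88740000481 (r,user):
  lvl0: tbl 0x24, slot 17 ⇒ 0x59007 (P1/RW1/US1/PS0)
  lvl1: tbl 0x59, slot 29 ⇒ 0x5A087 (P1/RW1/US1/PS1)
  ✓ 0x5A481 (huge @L1)  — 2 lookups

Entries read for #0: 4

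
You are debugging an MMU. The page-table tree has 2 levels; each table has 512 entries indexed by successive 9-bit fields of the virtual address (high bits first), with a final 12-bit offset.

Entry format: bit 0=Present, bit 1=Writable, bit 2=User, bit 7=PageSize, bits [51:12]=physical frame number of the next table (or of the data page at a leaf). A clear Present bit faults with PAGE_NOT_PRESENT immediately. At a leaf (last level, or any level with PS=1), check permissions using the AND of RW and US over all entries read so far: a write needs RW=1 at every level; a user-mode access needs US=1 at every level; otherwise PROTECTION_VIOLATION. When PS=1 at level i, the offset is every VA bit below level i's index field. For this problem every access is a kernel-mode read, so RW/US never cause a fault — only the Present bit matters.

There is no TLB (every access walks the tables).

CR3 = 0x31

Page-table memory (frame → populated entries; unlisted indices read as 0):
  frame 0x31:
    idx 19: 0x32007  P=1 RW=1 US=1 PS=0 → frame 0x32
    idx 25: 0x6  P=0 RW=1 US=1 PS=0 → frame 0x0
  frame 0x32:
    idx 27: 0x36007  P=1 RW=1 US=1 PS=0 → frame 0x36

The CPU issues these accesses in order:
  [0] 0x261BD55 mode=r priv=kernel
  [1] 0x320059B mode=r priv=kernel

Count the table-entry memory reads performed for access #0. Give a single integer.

Trace:
#0 VA=0x261BD55 (r,kernel):
  [0] read 0x31 idx=19: raw=0x32007 flags P=1 W=1 U=1 S=0
  [1] read 0x32 idx=27: raw=0x36007 flags P=1 W=1 U=1 S=0
  ⇒ phys 0x36D55  [2 reads]
#1 VA=0x320059B (r,kernel):
  [0] read 0x31 idx=25: raw=0x6 flags P=0 W=1 U=1 S=0
  → PAGE_NOT_PRESENT  (1 entries read)

Entries read for #0: 2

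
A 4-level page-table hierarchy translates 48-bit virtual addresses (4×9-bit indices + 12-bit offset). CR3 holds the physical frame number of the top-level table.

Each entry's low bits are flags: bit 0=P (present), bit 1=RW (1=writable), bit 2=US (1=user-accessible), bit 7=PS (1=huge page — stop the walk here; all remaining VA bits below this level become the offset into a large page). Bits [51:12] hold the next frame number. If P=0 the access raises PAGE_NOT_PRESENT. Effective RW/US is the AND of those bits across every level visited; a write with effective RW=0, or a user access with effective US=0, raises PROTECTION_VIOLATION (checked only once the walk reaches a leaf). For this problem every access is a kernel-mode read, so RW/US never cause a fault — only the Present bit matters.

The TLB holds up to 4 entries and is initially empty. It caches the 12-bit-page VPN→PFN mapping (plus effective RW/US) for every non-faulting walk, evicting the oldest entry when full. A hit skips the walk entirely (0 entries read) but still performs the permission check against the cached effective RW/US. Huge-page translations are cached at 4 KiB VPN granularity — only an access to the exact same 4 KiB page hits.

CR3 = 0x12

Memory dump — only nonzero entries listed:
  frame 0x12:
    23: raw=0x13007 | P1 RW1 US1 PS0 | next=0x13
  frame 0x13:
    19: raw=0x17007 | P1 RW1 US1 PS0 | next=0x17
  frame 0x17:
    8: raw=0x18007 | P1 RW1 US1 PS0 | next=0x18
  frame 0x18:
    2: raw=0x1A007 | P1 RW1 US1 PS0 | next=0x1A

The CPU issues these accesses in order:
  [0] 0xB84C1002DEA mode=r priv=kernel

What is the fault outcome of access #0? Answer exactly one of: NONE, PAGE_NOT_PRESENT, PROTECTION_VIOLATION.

Trace:
#0 VA=0xB84C1002DEA (r,kernel):
  lvl0: tbl 0x12, slot 23 ⇒ 0x13007 (P1/RW1/US1/PS0)
  lvl1: tbl 0x13, slot 19 ⇒ 0x17007 (P1/RW1/US1/PS0)
  lvl2: tbl 0x17, slot 8 ⇒ 0x18007 (P1/RW1/US1/PS0)
  lvl3: tbl 0x18, slot 2 ⇒ 0x1A007 (P1/RW1/US1/PS0)
  ⇒ phys 0x1ADEA  [4 reads]

Access #0 fault: NONE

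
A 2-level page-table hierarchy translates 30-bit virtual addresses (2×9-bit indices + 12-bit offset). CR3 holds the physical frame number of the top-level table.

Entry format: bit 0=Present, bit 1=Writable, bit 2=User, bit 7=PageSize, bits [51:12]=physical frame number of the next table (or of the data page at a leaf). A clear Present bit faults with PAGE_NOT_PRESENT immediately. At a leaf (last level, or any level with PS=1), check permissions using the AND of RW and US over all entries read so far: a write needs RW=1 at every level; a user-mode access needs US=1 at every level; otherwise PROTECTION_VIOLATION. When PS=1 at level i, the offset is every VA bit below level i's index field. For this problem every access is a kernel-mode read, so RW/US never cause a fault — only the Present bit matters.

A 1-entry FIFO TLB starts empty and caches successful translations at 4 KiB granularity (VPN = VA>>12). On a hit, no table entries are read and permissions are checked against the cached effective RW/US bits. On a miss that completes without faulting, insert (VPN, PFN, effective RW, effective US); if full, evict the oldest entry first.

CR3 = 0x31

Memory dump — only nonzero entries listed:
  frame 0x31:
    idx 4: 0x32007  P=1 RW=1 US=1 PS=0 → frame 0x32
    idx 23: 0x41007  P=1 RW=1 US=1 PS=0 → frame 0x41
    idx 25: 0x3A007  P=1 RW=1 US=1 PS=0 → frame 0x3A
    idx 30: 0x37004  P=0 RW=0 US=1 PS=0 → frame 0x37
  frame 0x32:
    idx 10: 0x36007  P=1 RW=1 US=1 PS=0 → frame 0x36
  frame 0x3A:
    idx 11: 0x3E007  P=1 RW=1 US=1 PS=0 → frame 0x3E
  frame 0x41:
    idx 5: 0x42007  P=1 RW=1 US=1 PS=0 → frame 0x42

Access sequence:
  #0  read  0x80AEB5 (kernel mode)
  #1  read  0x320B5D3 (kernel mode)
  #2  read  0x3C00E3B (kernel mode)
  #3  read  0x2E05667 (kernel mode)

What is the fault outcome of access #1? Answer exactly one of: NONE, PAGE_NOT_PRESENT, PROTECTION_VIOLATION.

Trace:
#0 VA=0x80AEB5 (r,kernel):
  lvl0: tbl 0x31, slot 4 ⇒ 0x32007 (P1/RW1/US1/PS0)
  lvl1: tbl 0x32, slot 10 ⇒ 0x36007 (P1/RW1/US1/PS0)
  ✓ 0x36EB5  — 2 lookups
#1 VA=0x320B5D3 (r,kernel):
  lvl0: tbl 0x31, slot 25 ⇒ 0x3A007 (P1/RW1/US1/PS0)
  lvl1: tbl 0x3A, slot 11 ⇒ 0x3E007 (P1/RW1/US1/PS0)
  ✓ 0x3E5D3  — 2 lookups
#2 VA=0x3C00E3B (r,kernel):
  lvl0: tbl 0x31, slot 30 ⇒ 0x37004 (P0/RW0/US1/PS0)
  → PAGE_NOT_PRESENT  (1 entries read)
#3 VA=0x2E05667 (r,kernel):
  lvl0: tbl 0x31, slot 23 ⇒ 0x41007 (P1/RW1/US1/PS0)
  lvl1: tbl 0x41, slot 5 ⇒ 0x42007 (P1/RW1/US1/PS0)
  ✓ 0x42667  — 2 lookups

Access #1 fault: NONE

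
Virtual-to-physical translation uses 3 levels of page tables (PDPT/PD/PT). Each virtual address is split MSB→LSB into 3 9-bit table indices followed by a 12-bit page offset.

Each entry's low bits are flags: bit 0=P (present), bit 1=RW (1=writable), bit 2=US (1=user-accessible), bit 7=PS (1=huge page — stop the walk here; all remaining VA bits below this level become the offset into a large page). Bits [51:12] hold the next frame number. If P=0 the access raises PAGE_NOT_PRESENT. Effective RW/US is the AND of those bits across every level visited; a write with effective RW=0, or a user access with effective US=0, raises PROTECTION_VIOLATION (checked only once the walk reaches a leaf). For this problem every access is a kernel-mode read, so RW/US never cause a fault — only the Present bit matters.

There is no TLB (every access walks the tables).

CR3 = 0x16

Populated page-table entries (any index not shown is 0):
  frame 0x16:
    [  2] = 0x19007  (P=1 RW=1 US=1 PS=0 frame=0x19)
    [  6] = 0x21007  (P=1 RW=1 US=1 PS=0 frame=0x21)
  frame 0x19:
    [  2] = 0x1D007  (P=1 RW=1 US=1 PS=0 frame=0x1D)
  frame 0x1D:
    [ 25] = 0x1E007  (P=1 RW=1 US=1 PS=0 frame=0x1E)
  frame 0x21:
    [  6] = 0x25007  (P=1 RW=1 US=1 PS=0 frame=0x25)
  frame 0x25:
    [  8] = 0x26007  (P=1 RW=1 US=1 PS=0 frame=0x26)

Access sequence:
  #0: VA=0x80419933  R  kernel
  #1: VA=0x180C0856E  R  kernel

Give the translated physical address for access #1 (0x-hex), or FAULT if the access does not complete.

Trace:
#0 VA=0x80419933 (r,kernel):
  lvl0: tbl 0x16, slot 2 ⇒ 0x19007 (P1/RW1/US1/PS0)
  lvl1: tbl 0x19, slot 2 ⇒ 0x1D007 (P1/RW1/US1/PS0)
  lvl2: tbl 0x1D, slot 25 ⇒ 0x1E007 (P1/RW1/US1/PS0)
  → PA=0x1E933  (3 entries read)
#1 VA=0x180C0856E (r,kernel):
  lvl0: tbl 0x16, slot 6 ⇒ 0x21007 (P1/RW1/US1/PS0)
  lvl1: tbl 0x21, slot 6 ⇒ 0x25007 (P1/RW1/US1/PS0)
  lvl2: tbl 0x25, slot 8 ⇒ 0x26007 (P1/RW1/US1/PS0)
  → PA=0x2656E  (3 entries read)

Access #1 PA: 0x2656E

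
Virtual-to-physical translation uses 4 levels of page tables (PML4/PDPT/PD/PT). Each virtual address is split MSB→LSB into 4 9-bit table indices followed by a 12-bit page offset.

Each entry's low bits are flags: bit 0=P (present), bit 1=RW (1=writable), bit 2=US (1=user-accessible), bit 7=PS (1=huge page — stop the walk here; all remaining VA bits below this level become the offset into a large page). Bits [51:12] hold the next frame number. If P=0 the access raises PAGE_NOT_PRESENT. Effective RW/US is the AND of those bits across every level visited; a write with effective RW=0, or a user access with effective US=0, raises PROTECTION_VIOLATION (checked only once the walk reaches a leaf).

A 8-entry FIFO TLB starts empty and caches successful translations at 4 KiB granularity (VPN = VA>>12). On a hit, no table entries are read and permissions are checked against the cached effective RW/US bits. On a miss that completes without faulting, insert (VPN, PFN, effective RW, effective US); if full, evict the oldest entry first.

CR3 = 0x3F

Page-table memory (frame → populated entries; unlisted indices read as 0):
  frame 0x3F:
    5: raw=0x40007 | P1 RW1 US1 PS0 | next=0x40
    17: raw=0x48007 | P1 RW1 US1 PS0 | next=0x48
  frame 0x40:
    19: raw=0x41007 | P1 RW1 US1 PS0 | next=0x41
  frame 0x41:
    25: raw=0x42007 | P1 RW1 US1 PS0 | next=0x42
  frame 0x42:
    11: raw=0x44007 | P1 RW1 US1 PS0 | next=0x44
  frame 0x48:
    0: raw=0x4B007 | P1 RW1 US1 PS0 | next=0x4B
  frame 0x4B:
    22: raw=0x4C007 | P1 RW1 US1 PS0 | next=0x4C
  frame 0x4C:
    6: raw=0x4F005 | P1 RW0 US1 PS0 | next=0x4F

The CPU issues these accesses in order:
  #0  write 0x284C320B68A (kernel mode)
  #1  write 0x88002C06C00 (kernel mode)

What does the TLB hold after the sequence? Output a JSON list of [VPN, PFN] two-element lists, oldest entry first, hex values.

Trace:
#0 VA=0x284C320B68A (w,kernel):
  lvl0: tbl 0x3F, slot 5 ⇒ 0x40007 (P1/RW1/US1/PS0)
  lvl1: tbl 0x40, slot 19 ⇒ 0x41007 (P1/RW1/US1/PS0)
  lvl2: tbl 0x41, slot 25 ⇒ 0x42007 (P1/RW1/US1/PS0)
  lvl3: tbl 0x42, slot 11 ⇒ 0x44007 (P1/RW1/US1/PS0)
  → PA=0x4468A  (4 entries read)
#1 VA=0x88002C06C00 (w,kernel):
  lvl0: tbl 0x3F, slot 17 ⇒ 0x48007 (P1/RW1/US1/PS0)
  lvl1: tbl 0x48, slot 0 ⇒ 0x4B007 (P1/RW1/US1/PS0)
  lvl2: tbl 0x4B, slot 22 ⇒ 0x4C007 (P1/RW1/US1/PS0)
  lvl3: tbl 0x4C, slot 6 ⇒ 0x4F005 (P1/RW0/US1/PS0)
  ✗ PROTECTION_VIOLATION  [4 reads]

TLB: [["0x284C320B", "0x44"]]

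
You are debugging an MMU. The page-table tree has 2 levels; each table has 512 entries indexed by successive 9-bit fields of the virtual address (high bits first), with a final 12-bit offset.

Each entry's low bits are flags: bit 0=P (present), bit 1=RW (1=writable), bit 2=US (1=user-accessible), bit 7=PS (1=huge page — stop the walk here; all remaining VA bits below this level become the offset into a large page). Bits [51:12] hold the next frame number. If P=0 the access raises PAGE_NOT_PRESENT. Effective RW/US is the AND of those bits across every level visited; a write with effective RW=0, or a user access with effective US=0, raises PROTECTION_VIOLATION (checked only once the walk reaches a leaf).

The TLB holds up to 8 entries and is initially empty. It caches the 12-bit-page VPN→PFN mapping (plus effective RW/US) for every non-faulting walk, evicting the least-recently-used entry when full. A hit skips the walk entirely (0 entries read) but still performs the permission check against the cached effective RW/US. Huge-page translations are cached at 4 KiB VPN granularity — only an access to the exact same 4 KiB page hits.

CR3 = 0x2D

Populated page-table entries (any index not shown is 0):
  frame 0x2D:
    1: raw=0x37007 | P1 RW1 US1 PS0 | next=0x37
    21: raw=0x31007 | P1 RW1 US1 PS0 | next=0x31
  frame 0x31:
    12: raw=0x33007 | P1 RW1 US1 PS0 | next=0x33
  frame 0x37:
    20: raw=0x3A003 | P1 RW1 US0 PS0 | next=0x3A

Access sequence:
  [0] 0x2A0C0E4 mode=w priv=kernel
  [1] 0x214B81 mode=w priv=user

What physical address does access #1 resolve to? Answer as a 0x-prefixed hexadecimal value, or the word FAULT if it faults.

Per-access translation:
#0 VA=0x2A0C0E4 (w,kernel):
  lvl0: tbl 0x2D, slot 21 ⇒ 0x31007 (P1/RW1/US1/PS0)
  lvl1: tbl 0x31, slot 12 ⇒ 0x33007 (P1/RW1/US1/PS0)
  ⇒ phys 0x330E4  [2 reads]
#1 VA=0x214B81 (w,user):
  lvl0: tbl 0x2D, slot 1 ⇒ 0x37007 (P1/RW1/US1/PS0)
  lvl1: tbl 0x37, slot 20 ⇒ 0x3A003 (P1/RW1/US0/PS0)
  ⇒ fault: PROTECTION_VIOLATION  — 2 lookups

Access #1 PA: FAULT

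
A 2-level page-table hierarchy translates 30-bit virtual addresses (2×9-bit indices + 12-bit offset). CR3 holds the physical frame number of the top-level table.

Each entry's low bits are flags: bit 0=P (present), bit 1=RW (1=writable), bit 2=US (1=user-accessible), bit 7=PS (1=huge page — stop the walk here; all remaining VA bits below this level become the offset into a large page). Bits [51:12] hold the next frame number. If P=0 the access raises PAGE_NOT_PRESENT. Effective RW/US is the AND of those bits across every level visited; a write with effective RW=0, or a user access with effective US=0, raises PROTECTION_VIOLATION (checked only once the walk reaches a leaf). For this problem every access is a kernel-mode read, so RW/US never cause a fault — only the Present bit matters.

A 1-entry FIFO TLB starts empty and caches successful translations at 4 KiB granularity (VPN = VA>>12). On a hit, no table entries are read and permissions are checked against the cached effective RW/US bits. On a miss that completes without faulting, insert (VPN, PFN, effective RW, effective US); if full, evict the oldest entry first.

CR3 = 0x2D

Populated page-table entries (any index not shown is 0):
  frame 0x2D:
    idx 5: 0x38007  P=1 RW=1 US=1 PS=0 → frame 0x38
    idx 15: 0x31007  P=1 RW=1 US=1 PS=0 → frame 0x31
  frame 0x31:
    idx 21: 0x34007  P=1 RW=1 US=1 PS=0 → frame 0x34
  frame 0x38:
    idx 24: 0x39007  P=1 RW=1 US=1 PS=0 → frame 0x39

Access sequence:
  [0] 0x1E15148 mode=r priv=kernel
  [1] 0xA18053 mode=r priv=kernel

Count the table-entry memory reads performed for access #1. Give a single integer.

Per-access translation:
#0 VA=0x1E15148 (r,kernel):
  L0: frame=0x2D idx=15 entry=0x31007 [P=1 RW=1 US=1 PS=0]
  L1: frame=0x31 idx=21 entry=0x34007 [P=1 RW=1 US=1 PS=0]
  ✓ 0x34148  — 2 lookups
#1 VA=0xA18053 (r,kernel):
  L0: frame=0x2D idx=5 entry=0x38007 [P=1 RW=1 US=1 PS=0]
  L1: frame=0x38 idx=24 entry=0x39007 [P=1 RW=1 US=1 PS=0]
  ✓ 0x39053  — 2 lookups

Entries read for #1: 2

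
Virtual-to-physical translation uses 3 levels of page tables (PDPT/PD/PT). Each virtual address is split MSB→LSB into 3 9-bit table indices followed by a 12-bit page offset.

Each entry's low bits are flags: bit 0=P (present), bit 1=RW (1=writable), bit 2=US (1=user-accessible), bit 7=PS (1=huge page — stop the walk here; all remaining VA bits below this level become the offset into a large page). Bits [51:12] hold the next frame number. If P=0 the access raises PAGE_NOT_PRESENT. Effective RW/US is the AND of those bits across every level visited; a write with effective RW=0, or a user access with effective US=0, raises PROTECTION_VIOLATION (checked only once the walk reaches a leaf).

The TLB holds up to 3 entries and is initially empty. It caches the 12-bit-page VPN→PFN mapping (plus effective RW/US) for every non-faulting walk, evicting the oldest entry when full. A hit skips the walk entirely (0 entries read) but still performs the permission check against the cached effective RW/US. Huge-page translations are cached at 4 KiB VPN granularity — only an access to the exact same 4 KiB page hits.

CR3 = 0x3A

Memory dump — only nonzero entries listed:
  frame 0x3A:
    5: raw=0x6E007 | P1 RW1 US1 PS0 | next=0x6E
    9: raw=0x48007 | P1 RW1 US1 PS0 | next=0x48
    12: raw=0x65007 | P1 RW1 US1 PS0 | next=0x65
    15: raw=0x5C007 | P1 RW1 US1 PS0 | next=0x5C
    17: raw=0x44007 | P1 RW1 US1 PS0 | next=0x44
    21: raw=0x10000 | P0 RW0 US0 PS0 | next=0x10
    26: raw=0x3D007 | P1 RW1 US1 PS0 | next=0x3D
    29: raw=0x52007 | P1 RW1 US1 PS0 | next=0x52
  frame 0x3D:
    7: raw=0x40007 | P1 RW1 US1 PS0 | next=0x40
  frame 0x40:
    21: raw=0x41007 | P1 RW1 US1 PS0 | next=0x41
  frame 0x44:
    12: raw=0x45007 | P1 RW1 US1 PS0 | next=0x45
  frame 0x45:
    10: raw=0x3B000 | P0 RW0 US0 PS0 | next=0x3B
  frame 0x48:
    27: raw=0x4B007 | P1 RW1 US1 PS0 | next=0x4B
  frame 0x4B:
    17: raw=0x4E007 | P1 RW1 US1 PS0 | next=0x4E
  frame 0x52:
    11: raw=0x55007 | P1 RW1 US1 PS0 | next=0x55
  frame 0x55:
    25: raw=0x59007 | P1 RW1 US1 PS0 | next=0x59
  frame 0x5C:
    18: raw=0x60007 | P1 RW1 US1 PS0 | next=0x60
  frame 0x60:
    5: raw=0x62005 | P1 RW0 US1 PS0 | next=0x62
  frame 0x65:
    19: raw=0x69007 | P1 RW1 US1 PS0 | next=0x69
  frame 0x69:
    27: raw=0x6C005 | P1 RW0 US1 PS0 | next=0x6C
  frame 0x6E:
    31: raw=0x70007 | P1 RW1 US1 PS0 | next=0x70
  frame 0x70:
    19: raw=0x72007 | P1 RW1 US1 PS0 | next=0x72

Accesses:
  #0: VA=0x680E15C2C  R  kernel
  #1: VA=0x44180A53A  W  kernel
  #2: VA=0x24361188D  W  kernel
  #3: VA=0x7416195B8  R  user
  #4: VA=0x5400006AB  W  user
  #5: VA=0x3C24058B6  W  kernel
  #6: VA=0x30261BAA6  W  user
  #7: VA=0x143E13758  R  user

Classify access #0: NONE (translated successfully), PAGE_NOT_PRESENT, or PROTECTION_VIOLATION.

Per-access translation:
#0 VA=0x680E15C2C (r,kernel):
  lvl0: tbl 0x3A, slot 26 ⇒ 0x3D007 (P1/RW1/US1/PS0)
  lvl1: tbl 0x3D, slot 7 ⇒ 0x40007 (P1/RW1/US1/PS0)
  lvl2: tbl 0x40, slot 21 ⇒ 0x41007 (P1/RW1/US1/PS0)
  ✓ 0x41C2C  — 3 lookups
#1 VA=0x44180A53A (w,kernel):
  lvl0: tbl 0x3A, slot 17 ⇒ 0x44007 (P1/RW1/US1/PS0)
  lvl1: tbl 0x44, slot 12 ⇒ 0x45007 (P1/RW1/US1/PS0)
  lvl2: tbl 0x45, slot 10 ⇒ 0x3B000 (P0/RW0/US0/PS0)
  ⇒ fault: PAGE_NOT_PRESENT  — 3 lookups
#2 VA=0x24361188D (w,kernel):
  lvl0: tbl 0x3A, slot 9 ⇒ 0x48007 (P1/RW1/US1/PS0)
  lvl1: tbl 0x48, slot 27 ⇒ 0x4B007 (P1/RW1/US1/PS0)
  lvl2: tbl 0x4B, slot 17 ⇒ 0x4E007 (P1/RW1/US1/PS0)
  ✓ 0x4E88D  — 3 lookups
#3 VA=0x7416195B8 (r,user):
  lvl0: tbl 0x3A, slot 29 ⇒ 0x52007 (P1/RW1/US1/PS0)
  lvl1: tbl 0x52, slot 11 ⇒ 0x55007 (P1/RW1/US1/PS0)
  lvl2: tbl 0x55, slot 25 ⇒ 0x59007 (P1/RW1/US1/PS0)
  ✓ 0x595B8  — 3 lookups
#4 VA=0x5400006AB (w,user):
  lvl0: tbl 0x3A, slot 21 ⇒ 0x10000 (P0/RW0/US0/PS0)
  ⇒ fault: PAGE_NOT_PRESENT  — 1 lookups
#5 VA=0x3C24058B6 (w,kernel):
  lvl0: tbl 0x3A, slot 15 ⇒ 0x5C007 (P1/RW1/US1/PS0)
  lvl1: tbl 0x5C, slot 18 ⇒ 0x60007 (P1/RW1/US1/PS0)
  lvl2: tbl 0x60, slot 5 ⇒ 0x62005 (P1/RW0/US1/PS0)
  ⇒ fault: PROTECTION_VIOLATION  — 3 lookups
#6 VA=0x30261BAA6 (w,user):
  lvl0: tbl 0x3A, slot 12 ⇒ 0x65007 (P1/RW1/US1/PS0)
  lvl1: tbl 0x65, slot 19 ⇒ 0x69007 (P1/RW1/US1/PS0)
  lvl2: tbl 0x69, slot 27 ⇒ 0x6C005 (P1/RW0/US1/PS0)
  ⇒ fault: PROTECTION_VIOLATION  — 3 lookups
#7 VA=0x143E13758 (r,user):
  lvl0: tbl 0x3A, slot 5 ⇒ 0x6E007 (P1/RW1/US1/PS0)
  lvl1: tbl 0x6E, slot 31 ⇒ 0x70007 (P1/RW1/US1/PS0)
  lvl2: tbl 0x70, slot 19 ⇒ 0x72007 (P1/RW1/US1/PS0)
  ✓ 0x72758  — 3 lookups

Access #0 fault: NONE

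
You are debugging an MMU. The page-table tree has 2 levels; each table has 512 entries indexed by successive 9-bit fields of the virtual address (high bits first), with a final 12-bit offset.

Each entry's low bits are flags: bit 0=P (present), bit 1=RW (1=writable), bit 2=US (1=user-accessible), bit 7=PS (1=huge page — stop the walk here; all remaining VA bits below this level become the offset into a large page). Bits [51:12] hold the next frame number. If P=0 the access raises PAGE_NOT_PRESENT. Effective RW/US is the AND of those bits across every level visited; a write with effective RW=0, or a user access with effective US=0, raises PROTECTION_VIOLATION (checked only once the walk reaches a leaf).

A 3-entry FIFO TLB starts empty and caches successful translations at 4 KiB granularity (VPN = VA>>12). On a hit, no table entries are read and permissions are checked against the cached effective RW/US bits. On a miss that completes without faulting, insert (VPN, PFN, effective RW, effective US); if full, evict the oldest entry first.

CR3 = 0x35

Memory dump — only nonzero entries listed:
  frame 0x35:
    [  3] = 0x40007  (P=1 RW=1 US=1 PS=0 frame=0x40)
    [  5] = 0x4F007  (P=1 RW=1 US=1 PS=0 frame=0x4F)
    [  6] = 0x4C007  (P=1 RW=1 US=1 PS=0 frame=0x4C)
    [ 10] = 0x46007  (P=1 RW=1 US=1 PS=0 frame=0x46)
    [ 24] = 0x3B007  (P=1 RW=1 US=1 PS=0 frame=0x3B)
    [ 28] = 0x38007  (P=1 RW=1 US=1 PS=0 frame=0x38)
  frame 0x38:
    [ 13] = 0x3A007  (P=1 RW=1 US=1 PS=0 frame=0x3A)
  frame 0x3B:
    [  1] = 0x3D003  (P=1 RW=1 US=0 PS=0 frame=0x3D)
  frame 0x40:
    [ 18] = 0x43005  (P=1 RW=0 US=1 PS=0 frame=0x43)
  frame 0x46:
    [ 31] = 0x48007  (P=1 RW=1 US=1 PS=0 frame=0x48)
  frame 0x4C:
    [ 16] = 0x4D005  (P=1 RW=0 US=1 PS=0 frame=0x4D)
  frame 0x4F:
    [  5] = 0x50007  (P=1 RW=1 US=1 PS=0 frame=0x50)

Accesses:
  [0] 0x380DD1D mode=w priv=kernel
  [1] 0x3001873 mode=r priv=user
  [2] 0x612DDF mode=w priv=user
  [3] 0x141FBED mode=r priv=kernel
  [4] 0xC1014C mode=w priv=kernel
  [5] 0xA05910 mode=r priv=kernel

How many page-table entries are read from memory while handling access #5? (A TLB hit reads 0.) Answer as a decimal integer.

Trace:
#0 VA=0x380DD1D (w,kernel):
  L0: frame=0x35 idx=28 entry=0x38007 [P=1 RW=1 US=1 PS=0]
  L1: frame=0x38 idx=13 entry=0x3A007 [P=1 RW=1 US=1 PS=0]
  ✓ 0x3AD1D  — 2 lookups
#1 VA=0x3001873 (r,user):
  L0: frame=0x35 idx=24 entry=0x3B007 [P=1 RW=1 US=1 PS=0]
  L1: frame=0x3B idx=1 entry=0x3D003 [P=1 RW=1 US=0 PS=0]
  → PROTECTION_VIOLATION  (2 entries read)
#2 VA=0x612DDF (w,user):
  L0: frame=0x35 idx=3 entry=0x40007 [P=1 RW=1 US=1 PS=0]
  L1: frame=0x40 idx=18 entry=0x43005 [P=1 RW=0 US=1 PS=0]
  → PROTECTION_VIOLATION  (2 entries read)
#3 VA=0x141FBED (r,kernel):
  L0: frame=0x35 idx=10 entry=0x46007 [P=1 RW=1 US=1 PS=0]
  L1: frame=0x46 idx=31 entry=0x48007 [P=1 RW=1 US=1 PS=0]
  ✓ 0x48BED  — 2 lookups
#4 VA=0xC1014C (w,kernel):
  L0: frame=0x35 idx=6 entry=0x4C007 [P=1 RW=1 US=1 PS=0]
  L1: frame=0x4C idx=16 entry=0x4D005 [P=1 RW=0 US=1 PS=0]
  → PROTECTION_VIOLATION  (2 entries read)
#5 VA=0xA05910 (r,kernel):
  L0: frame=0x35 idx=5 entry=0x4F007 [P=1 RW=1 US=1 PS=0]
  L1: frame=0x4F idx=5 entry=0x50007 [P=1 RW=1 US=1 PS=0]
  ✓ 0x50910  — 2 lookups

Entries read for #5: 2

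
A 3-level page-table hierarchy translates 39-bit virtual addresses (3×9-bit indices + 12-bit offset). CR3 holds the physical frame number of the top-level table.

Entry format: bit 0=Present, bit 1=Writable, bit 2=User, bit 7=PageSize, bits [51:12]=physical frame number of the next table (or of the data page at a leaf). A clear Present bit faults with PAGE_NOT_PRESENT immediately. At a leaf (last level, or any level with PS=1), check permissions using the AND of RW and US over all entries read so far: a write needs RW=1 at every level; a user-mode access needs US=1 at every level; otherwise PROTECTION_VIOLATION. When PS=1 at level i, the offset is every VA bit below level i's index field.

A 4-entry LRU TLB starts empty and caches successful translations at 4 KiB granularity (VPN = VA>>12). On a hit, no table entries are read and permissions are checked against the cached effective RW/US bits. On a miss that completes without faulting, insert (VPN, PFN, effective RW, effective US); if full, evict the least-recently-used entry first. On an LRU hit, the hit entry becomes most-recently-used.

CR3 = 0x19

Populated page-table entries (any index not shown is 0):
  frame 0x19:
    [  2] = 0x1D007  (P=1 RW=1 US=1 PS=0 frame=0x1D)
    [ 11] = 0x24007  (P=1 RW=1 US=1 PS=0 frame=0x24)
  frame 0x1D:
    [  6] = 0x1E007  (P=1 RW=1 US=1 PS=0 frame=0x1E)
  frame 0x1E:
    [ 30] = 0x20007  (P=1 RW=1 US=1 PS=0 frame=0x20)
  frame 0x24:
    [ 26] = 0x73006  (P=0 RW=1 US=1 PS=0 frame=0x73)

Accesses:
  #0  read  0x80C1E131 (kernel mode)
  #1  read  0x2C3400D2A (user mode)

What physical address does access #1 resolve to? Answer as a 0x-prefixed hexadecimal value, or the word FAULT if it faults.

Walk each access:
#0 VA=0x80C1E131 (r,kernel):
  [0] read 0x19 idx=2: raw=0x1D007 flags P=1 W=1 U=1 S=0
  [1] read 0x1D idx=6: raw=0x1E007 flags P=1 W=1 U=1 S=0
  [2] read 0x1E idx=30: raw=0x20007 flags P=1 W=1 U=1 S=0
  → PA=0x20131  (3 entries read)
#1 VA=0x2C3400D2A (r,user):
  [0] read 0x19 idx=11: raw=0x24007 flags P=1 W=1 U=1 S=0
  [1] read 0x24 idx=26: raw=0x73006 flags P=0 W=1 U=1 S=0
  ⇒ fault: PAGE_NOT_PRESENT  — 2 lookups

Access #1 PA: FAULT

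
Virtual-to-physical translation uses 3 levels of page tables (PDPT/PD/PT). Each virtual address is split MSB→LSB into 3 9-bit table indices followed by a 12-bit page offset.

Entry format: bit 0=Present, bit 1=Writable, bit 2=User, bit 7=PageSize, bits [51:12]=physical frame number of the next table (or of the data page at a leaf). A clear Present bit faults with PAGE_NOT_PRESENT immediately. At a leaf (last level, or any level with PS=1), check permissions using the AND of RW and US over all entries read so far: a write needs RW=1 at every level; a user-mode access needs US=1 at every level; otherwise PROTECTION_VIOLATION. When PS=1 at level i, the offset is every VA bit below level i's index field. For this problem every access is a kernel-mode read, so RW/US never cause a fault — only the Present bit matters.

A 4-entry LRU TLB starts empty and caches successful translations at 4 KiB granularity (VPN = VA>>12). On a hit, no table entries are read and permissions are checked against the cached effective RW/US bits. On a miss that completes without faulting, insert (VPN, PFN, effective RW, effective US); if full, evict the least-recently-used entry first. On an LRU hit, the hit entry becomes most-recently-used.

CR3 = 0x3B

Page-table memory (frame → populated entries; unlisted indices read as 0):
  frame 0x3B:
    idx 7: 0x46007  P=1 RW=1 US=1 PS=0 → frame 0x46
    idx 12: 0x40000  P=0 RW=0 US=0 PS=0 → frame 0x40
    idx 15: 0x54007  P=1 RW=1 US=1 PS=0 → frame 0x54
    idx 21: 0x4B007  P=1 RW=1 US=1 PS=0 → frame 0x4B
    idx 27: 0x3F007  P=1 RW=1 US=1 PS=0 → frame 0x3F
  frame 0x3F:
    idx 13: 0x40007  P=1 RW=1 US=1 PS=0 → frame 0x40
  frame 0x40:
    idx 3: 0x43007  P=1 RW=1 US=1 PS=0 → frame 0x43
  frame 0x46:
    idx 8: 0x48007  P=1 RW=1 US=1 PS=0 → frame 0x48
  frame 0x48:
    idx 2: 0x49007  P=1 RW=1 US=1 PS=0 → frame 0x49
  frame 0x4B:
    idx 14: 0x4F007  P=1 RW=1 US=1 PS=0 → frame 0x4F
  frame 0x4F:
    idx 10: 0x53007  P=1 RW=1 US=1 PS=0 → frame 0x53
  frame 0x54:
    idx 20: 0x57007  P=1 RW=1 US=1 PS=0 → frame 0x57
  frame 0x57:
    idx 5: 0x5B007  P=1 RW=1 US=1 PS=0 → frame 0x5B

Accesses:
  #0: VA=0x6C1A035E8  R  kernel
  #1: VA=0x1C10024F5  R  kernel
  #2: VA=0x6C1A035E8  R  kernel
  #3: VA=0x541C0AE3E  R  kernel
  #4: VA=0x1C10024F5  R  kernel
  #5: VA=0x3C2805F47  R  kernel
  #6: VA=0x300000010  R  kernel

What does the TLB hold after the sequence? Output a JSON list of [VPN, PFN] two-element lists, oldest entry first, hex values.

Per-access translation:
#0 VA=0x6C1A035E8 (r,kernel):
  L0: frame=0x3B idx=27 entry=0x3F007 [P=1 RW=1 US=1 PS=0]
  L1: frame=0x3F idx=13 entry=0x40007 [P=1 RW=1 US=1 PS=0]
  L2: frame=0x40 idx=3 entry=0x43007 [P=1 RW=1 US=1 PS=0]
  ⇒ phys 0x435E8  [3 reads]
#1 VA=0x1C10024F5 (r,kernel):
  L0: frame=0x3B idx=7 entry=0x46007 [P=1 RW=1 US=1 PS=0]
  L1: frame=0x46 idx=8 entry=0x48007 [P=1 RW=1 US=1 PS=0]
  L2: frame=0x48 idx=2 entry=0x49007 [P=1 RW=1 US=1 PS=0]
  ⇒ phys 0x494F5  [3 reads]
#2 VA=0x6C1A035E8 (r,kernel):
  TLB hit vpn=0x6C1A03 → PA=0x435E8
#3 VA=0x541C0AE3E (r,kernel):
  L0: frame=0x3B idx=21 entry=0x4B007 [P=1 RW=1 US=1 PS=0]
  L1: frame=0x4B idx=14 entry=0x4F007 [P=1 RW=1 US=1 PS=0]
  L2: frame=0x4F idx=10 entry=0x53007 [P=1 RW=1 US=1 PS=0]
  ⇒ phys 0x53E3E  [3 reads]
#4 VA=0x1C10024F5 (r,kernel):
  TLB hit vpn=0x1C1002 → PA=0x494F5
#5 VA=0x3C2805F47 (r,kernel):
  L0: frame=0x3B idx=15 entry=0x54007 [P=1 RW=1 US=1 PS=0]
  L1: frame=0x54 idx=20 entry=0x57007 [P=1 RW=1 US=1 PS=0]
  L2: frame=0x57 idx=5 entry=0x5B007 [P=1 RW=1 US=1 PS=0]
  ⇒ phys 0x5BF47  [3 reads]
#6 VA=0x300000010 (r,kernel):
  L0: frame=0x3B idx=12 entry=0x40000 [P=0 RW=0 US=0 PS=0]
  ⇒ fault: PAGE_NOT_PRESENT  — 1 lookups

TLB: [["0x6C1A03", "0x43"], ["0x541C0A", "0x53"], ["0x1C1002", "0x49"], ["0x3C2805", "0x5B"]]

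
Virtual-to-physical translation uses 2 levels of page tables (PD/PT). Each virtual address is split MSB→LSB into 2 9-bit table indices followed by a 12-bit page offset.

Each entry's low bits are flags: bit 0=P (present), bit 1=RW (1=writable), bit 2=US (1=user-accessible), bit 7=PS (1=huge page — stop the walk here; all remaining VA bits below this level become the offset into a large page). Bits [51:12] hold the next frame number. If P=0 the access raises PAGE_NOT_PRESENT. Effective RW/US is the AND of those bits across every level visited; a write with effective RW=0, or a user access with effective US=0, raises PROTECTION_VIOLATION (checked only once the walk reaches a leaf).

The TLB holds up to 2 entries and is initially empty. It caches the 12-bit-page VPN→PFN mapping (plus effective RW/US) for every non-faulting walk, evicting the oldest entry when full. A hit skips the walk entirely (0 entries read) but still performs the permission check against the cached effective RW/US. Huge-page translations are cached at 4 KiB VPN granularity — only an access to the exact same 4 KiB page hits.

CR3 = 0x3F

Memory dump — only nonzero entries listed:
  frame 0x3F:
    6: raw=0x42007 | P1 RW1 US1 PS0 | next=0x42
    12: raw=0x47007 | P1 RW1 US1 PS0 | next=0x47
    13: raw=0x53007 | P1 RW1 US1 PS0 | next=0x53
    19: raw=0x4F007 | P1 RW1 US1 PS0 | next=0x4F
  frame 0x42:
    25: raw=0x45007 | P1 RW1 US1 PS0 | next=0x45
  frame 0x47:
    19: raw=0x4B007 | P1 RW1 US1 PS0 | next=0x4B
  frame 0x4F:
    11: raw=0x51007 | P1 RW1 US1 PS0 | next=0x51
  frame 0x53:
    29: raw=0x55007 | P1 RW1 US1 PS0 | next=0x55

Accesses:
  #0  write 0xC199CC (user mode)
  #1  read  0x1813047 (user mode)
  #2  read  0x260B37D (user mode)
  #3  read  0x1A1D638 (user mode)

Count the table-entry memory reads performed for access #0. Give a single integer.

Trace:
#0 VA=0xC199CC (w,user):
  lvl0: tbl 0x3F, slot 6 ⇒ 0x42007 (P1/RW1/US1/PS0)
  lvl1: tbl 0x42, slot 25 ⇒ 0x45007 (P1/RW1/US1/PS0)
  → PA=0x459CC  (2 entries read)
#1 VA=0x1813047 (r,user):
  lvl0: tbl 0x3F, slot 12 ⇒ 0x47007 (P1/RW1/US1/PS0)
  lvl1: tbl 0x47, slot 19 ⇒ 0x4B007 (P1/RW1/US1/PS0)
  → PA=0x4B047  (2 entries read)
#2 VA=0x260B37D (r,user):
  lvl0: tbl 0x3F, slot 19 ⇒ 0x4F007 (P1/RW1/US1/PS0)
  lvl1: tbl 0x4F, slot 11 ⇒ 0x51007 (P1/RW1/US1/PS0)
  → PA=0x5137D  (2 entries read)
#3 VA=0x1A1D638 (r,user):
  lvl0: tbl 0x3F, slot 13 ⇒ 0x53007 (P1/RW1/US1/PS0)
  lvl1: tbl 0x53, slot 29 ⇒ 0x55007 (P1/RW1/US1/PS0)
  → PA=0x55638  (2 entries read)

Entries read for #0: 2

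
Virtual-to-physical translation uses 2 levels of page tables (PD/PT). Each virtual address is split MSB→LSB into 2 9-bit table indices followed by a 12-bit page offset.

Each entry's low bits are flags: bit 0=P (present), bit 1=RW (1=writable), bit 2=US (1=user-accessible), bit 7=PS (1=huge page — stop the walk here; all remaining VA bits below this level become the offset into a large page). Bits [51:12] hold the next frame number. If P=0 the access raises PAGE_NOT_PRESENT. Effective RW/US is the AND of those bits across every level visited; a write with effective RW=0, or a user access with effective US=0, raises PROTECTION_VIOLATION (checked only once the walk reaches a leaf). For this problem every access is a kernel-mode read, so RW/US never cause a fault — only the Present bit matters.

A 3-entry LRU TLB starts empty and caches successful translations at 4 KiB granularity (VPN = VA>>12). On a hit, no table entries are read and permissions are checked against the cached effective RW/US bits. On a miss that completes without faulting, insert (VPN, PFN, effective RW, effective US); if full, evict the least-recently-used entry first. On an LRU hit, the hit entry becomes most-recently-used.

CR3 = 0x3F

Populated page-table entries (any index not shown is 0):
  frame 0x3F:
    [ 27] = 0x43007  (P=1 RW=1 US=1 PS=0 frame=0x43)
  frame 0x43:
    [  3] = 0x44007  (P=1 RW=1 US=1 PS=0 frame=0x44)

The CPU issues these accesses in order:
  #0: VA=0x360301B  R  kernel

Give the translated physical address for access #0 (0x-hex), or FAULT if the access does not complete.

Walk each access:
#0 VA=0x360301B (r,kernel):
  [0] read 0x3F idx=27: raw=0x43007 flags P=1 W=1 U=1 S=0
  [1] read 0x43 idx=3: raw=0x44007 flags P=1 W=1 U=1 S=0
  → PA=0x4401B  (2 entries read)

Access #0 PA: 0x4401B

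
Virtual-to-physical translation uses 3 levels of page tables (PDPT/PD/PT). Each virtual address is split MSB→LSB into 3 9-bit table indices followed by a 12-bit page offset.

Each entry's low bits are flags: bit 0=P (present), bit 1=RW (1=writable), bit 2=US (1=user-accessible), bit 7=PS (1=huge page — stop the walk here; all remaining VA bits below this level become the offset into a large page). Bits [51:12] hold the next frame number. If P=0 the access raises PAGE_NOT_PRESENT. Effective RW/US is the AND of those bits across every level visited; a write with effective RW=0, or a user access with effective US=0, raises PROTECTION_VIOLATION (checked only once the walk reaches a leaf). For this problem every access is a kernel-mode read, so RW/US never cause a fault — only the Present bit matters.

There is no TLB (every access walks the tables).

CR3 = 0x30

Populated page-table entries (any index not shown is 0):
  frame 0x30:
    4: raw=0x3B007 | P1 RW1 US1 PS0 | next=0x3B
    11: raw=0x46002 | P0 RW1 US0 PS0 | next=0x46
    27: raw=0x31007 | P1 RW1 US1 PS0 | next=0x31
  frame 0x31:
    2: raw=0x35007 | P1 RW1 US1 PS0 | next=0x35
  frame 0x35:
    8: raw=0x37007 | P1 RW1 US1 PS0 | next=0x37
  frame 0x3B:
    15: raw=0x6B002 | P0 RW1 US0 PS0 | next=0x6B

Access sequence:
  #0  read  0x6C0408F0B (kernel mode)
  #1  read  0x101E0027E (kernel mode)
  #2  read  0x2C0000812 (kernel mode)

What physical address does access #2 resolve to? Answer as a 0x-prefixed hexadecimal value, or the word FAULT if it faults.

Per-access translation:
#0 VA=0x6C0408F0B (r,kernel):
  lvl0: tbl 0x30, slot 27 ⇒ 0x31007 (P1/RW1/US1/PS0)
  lvl1: tbl 0x31, slot 2 ⇒ 0x35007 (P1/RW1/US1/PS0)
  lvl2: tbl 0x35, slot 8 ⇒ 0x37007 (P1/RW1/US1/PS0)
  ⇒ phys 0x37F0B  [3 reads]
#1 VA=0x101E0027E (r,kernel):
  lvl0: tbl 0x30, slot 4 ⇒ 0x3B007 (P1/RW1/US1/PS0)
  lvl1: tbl 0x3B, slot 15 ⇒ 0x6B002 (P0/RW1/US0/PS0)
  → PAGE_NOT_PRESENT  (2 entries read)
#2 VA=0x2C0000812 (r,kernel):
  lvl0: tbl 0x30, slot 11 ⇒ 0x46002 (P0/RW1/US0/PS0)
  → PAGE_NOT_PRESENT  (1 entries read)

Access #2 PA: FAULT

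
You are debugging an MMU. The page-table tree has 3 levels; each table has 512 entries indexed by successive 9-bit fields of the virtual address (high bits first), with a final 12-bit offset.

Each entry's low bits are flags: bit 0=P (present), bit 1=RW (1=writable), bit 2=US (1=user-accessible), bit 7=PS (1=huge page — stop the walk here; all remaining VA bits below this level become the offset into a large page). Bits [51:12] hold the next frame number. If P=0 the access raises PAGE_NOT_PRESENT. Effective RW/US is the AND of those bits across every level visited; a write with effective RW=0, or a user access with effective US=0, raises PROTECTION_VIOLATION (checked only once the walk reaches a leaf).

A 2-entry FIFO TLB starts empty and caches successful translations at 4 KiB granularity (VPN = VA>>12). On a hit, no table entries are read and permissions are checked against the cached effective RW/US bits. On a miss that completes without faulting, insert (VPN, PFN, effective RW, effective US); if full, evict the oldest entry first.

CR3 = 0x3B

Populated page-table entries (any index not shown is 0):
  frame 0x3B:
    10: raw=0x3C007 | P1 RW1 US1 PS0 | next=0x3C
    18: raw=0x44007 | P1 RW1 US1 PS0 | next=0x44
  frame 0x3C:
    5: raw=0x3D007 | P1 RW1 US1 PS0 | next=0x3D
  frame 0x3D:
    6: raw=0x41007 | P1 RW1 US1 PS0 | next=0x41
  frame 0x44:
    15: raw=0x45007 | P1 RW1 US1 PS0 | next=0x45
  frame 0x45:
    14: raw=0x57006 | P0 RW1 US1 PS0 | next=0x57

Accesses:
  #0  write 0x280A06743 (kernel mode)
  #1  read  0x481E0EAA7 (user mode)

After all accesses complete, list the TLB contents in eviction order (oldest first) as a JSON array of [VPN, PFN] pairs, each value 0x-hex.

Trace:
#0 VA=0x280A06743 (w,kernel):
  [0] read 0x3B idx=10: raw=0x3C007 flags P=1 W=1 U=1 S=0
  [1] read 0x3C idx=5: raw=0x3D007 flags P=1 W=1 U=1 S=0
  [2] read 0x3D idx=6: raw=0x41007 flags P=1 W=1 U=1 S=0
  ✓ 0x41743  — 3 lookups
#1 VA=0x481E0EAA7 (r,user):
  [0] read 0x3B idx=18: raw=0x44007 flags P=1 W=1 U=1 S=0
  [1] read 0x44 idx=15: raw=0x45007 flags P=1 W=1 U=1 S=0
  [2] read 0x45 idx=14: raw=0x57006 flags P=0 W=1 U=1 S=0
  ✗ PAGE_NOT_PRESENT  [3 reads]

TLB: [["0x280A06", "0x41"]]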